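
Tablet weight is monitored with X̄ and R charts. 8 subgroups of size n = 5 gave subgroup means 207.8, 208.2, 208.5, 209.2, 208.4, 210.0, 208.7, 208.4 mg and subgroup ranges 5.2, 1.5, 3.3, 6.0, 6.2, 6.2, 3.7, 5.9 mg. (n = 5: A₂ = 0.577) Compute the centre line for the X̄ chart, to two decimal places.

208.65

X̄̄ = (207.8 + 208.2 + 208.5 + 209.2 + 208.4 + 210.0 + 208.7 + 208.4) / 8 = 1669.2000 / 8 = 208.6500
CL = X̄̄ = 208.6500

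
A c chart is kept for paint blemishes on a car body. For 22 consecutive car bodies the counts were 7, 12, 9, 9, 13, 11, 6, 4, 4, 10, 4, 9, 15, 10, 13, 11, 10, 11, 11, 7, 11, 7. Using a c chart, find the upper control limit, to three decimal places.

18.408

c̄ = (7 + 12 + 9 + 9 + 13 + 11 + 6 + 4 + 4 + 10 + 4 + 9 + 15 + 10 + 13 + 11 + 10 + 11 + 11 + 7 + 11 + 7) / 22 = 204 / 22 = 9.2727
UCL = c̄ + 3√c̄ = 9.2727 + 3 × √9.2727 = 9.2727 + 3 × 3.0451 = 18.4081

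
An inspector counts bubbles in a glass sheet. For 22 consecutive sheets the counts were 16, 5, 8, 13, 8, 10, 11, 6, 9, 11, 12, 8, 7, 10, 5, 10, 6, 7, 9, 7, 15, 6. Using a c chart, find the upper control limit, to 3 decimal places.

c̄ = (16 + 5 + 8 + 13 + 8 + 10 + 11 + 6 + 9 + 11 + 12 + 8 + 7 + 10 + 5 + 10 + 6 + 7 + 9 + 7 + 15 + 6) / 22 = 199 / 22 = 9.0455
UCL = c̄ + 3√c̄ = 9.0455 + 3 × √9.0455 = 9.0455 + 3 × 3.0076 = 18.0682

18.068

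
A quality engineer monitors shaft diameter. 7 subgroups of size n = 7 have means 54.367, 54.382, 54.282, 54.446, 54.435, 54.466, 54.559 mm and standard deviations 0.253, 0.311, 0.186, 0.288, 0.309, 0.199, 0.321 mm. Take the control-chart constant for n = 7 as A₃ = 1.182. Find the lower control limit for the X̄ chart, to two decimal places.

X̄̄ = (54.367 + 54.382 + 54.282 + 54.446 + 54.435 + 54.466 + 54.559) / 7 = 54.4196
s̄ = (0.253 + 0.311 + 0.186 + 0.288 + 0.309 + 0.199 + 0.321) / 7 = 0.2667
LCL = X̄̄ − A₃·s̄ = 54.4196 − 1.182 × 0.2667 = 54.1043

54.10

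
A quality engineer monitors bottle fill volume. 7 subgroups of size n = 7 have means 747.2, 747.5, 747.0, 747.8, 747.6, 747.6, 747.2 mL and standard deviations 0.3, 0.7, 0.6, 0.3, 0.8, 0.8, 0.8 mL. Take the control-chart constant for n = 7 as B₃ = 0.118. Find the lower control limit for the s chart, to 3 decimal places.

s̄ = (0.3 + 0.7 + 0.6 + 0.3 + 0.8 + 0.8 + 0.8) / 7 = 0.6143
LCL_s = B₃·s̄ = 0.118 × 0.6143 = 0.0725

0.072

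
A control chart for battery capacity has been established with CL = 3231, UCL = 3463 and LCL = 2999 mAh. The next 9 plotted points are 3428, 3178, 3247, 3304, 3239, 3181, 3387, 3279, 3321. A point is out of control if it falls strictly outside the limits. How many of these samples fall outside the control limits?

All 9 points lie within [2999, 3463].

0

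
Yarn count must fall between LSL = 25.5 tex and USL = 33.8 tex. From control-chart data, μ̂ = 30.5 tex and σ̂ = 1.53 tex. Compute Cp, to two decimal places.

0.90

Cp = (USL − LSL) / (6σ̂) = (33.8 − 25.5) / (6 × 1.53) = 8.3000 / 9.1800 = 0.9041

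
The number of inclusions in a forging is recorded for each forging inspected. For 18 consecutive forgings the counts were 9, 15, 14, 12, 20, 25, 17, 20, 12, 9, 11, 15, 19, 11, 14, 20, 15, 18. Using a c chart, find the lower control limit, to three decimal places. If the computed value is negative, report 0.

c̄ = (9 + 15 + 14 + 12 + 20 + 25 + 17 + 20 + 12 + 9 + 11 + 15 + 19 + 11 + 14 + 20 + 15 + 18) / 18 = 276 / 18 = 15.3333
LCL = c̄ − 3√c̄ = 15.3333 − 3 × 3.9158 = 3.5860

3.586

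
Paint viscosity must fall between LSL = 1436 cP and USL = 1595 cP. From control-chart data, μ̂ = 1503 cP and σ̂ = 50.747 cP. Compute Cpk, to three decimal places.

Cpu = (USL − μ̂) / (3σ̂) = (1595 − 1503) / (3 × 50.747) = 0.6043; Cpl = (μ̂ − LSL) / (3σ̂) = (1503 − 1436) / (3 × 50.747) = 0.4401; Cpk = min(Cpu, Cpl) = 0.4401

0.440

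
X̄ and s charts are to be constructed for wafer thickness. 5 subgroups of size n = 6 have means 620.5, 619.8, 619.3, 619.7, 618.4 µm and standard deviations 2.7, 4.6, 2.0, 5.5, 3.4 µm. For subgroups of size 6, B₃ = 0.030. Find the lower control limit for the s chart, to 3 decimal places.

0.109

s̄ = (2.7 + 4.6 + 2.0 + 5.5 + 3.4) / 5 = 3.6400
LCL_s = B₃·s̄ = 0.030 × 3.6400 = 0.1092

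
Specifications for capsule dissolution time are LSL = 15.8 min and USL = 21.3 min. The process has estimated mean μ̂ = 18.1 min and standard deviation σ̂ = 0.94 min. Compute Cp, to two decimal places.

Cp = (USL − LSL) / (6σ̂) = (21.3 − 15.8) / (6 × 0.94) = 5.5000 / 5.6400 = 0.9752

0.98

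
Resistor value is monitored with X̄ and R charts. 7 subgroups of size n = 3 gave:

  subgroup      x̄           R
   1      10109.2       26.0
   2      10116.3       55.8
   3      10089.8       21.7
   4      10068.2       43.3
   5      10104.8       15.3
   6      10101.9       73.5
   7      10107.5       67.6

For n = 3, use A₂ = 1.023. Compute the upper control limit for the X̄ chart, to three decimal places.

10143.982

X̄̄ = (10109.2 + 10116.3 + 10089.8 + 10068.2 + 10104.8 + 10101.9 + 10107.5) / 7 = 70697.7000 / 7 = 10099.6714
R̄ = (26.0 + 55.8 + 21.7 + 43.3 + 15.3 + 73.5 + 67.6) / 7 = 303.2000 / 7 = 43.3143
UCL = X̄̄ + A₂·R̄ = 10099.6714 + 1.023 × 43.3143 = 10143.9819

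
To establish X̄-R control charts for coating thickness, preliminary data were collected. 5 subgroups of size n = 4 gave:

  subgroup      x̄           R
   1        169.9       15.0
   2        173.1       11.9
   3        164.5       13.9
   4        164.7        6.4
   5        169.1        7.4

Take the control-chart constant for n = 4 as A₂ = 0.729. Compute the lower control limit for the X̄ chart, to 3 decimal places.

160.299

X̄̄ = (169.9 + 173.1 + 164.5 + 164.7 + 169.1) / 5 = 841.3000 / 5 = 168.2600
R̄ = (15.0 + 11.9 + 13.9 + 6.4 + 7.4) / 5 = 54.6000 / 5 = 10.9200
LCL = X̄̄ − A₂·R̄ = 168.2600 − 0.729 × 10.9200 = 160.2993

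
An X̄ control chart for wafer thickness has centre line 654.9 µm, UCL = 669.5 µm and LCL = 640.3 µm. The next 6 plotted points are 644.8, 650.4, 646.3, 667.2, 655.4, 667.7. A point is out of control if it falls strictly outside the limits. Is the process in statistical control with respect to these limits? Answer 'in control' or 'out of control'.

All 6 points lie within [640.3, 669.5].

in control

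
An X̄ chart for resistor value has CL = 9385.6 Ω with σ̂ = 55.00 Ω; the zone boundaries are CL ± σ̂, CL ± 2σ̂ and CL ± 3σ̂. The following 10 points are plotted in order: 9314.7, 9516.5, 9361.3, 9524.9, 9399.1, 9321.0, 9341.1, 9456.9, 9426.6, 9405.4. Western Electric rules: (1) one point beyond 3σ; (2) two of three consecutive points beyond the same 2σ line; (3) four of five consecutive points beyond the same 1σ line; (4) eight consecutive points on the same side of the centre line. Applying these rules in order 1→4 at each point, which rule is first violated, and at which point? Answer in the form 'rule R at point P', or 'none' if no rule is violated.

rule 2 at point 4

Zone of each point (C = within 1σ̂, B = 1σ̂–2σ̂, A = 2σ̂–3σ̂, * = beyond 3σ̂; sign = side of CL): 1:-B, 2:+A, 3:-C, 4:+A, 5:+C, 6:-B, 7:-C, 8:+B, 9:+C, 10:+C
Rule 2 (two of three consecutive points beyond the same 2σ limit) is satisfied at point 4.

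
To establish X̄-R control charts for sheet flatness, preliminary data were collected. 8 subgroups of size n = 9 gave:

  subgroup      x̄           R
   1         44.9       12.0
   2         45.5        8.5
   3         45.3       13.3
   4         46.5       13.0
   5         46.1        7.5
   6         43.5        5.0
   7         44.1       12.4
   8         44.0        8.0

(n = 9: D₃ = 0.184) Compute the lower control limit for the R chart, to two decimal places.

1.83

R̄ = (12.0 + 8.5 + 13.3 + 13.0 + 7.5 + 5.0 + 12.4 + 8.0) / 8 = 79.7000 / 8 = 9.9625
LCL_R = D₃·R̄ = 0.184 × 9.9625 = 1.8331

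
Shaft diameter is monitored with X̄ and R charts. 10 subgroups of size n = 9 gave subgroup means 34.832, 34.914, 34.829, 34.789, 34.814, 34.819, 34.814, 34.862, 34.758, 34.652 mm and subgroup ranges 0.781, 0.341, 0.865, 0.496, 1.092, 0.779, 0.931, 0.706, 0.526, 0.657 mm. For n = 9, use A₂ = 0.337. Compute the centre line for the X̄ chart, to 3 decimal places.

X̄̄ = (34.832 + 34.914 + 34.829 + 34.789 + 34.814 + 34.819 + 34.814 + 34.862 + 34.758 + 34.652) / 10 = 348.0830 / 10 = 34.8083
CL = X̄̄ = 34.8083

34.808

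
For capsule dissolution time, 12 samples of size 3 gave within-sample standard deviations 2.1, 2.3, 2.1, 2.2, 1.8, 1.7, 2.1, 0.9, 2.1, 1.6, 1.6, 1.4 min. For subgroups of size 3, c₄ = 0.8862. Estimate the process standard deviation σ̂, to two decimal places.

s̄ = (2.1 + 2.3 + 2.1 + 2.2 + 1.8 + 1.7 + 2.1 + 0.9 + 2.1 + 1.6 + 1.6 + 1.4) / 12 = 1.8250
σ̂ = s̄ / c₄ = 1.8250 / 0.8862 = 2.0594

2.06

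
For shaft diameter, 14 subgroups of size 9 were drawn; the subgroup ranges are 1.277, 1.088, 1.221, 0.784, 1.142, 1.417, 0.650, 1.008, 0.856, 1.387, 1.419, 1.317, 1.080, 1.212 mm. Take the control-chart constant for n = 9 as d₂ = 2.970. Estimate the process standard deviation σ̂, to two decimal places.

0.38

R̄ = (1.277 + 1.088 + 1.221 + 0.784 + 1.142 + 1.417 + 0.650 + 1.008 + 0.856 + 1.387 + 1.419 + 1.317 + 1.080 + 1.212) / 14 = 1.1327
σ̂ = R̄ / d₂ = 1.1327 / 2.970 = 0.3814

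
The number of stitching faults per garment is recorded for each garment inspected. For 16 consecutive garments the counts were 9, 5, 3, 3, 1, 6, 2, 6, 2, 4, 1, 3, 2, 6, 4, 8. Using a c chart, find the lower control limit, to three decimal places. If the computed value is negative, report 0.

c̄ = (9 + 5 + 3 + 3 + 1 + 6 + 2 + 6 + 2 + 4 + 1 + 3 + 2 + 6 + 4 + 8) / 16 = 65 / 16 = 4.0625
LCL = c̄ − 3√c̄ = 4.0625 − 3 × 2.0156 = -1.9842 → 0 (cannot be negative)

0.000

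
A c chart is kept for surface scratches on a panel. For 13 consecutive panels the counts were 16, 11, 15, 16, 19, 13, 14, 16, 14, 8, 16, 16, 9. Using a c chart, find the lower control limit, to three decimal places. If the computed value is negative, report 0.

c̄ = (16 + 11 + 15 + 16 + 19 + 13 + 14 + 16 + 14 + 8 + 16 + 16 + 9) / 13 = 183 / 13 = 14.0769
LCL = c̄ − 3√c̄ = 14.0769 − 3 × 3.7519 = 2.8212

2.821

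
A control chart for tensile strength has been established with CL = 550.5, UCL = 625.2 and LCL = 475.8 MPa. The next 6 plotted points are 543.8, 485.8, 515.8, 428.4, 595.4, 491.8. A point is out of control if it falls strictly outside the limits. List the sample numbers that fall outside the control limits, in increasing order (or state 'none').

Compare each point to [475.8, 625.2]: sample 4 = 428.4 < LCL.

4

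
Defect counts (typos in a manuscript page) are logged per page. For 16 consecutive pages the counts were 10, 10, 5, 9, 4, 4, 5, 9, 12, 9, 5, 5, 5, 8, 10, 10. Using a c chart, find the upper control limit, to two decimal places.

15.72

c̄ = (10 + 10 + 5 + 9 + 4 + 4 + 5 + 9 + 12 + 9 + 5 + 5 + 5 + 8 + 10 + 10) / 16 = 120 / 16 = 7.5000
UCL = c̄ + 3√c̄ = 7.5000 + 3 × √7.5000 = 7.5000 + 3 × 2.7386 = 15.7158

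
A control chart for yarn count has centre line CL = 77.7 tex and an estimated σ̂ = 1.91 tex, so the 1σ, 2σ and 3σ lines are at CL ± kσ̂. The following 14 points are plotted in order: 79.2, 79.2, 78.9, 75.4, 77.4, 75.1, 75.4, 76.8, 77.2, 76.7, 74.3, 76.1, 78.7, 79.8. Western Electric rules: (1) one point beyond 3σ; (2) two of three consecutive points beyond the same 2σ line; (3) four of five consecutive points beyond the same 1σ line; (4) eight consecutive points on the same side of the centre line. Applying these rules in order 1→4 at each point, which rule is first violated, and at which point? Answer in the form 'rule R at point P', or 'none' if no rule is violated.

Zone of each point (C = within 1σ̂, B = 1σ̂–2σ̂, A = 2σ̂–3σ̂, * = beyond 3σ̂; sign = side of CL): 1:+C, 2:+C, 3:+C, 4:-B, 5:-C, 6:-B, 7:-B, 8:-C, 9:-C, 10:-C, 11:-B, 12:-C, 13:+C, 14:+B
Rule 4 (eight consecutive points on the same side of the centre line) is satisfied at point 11.

rule 4 at point 11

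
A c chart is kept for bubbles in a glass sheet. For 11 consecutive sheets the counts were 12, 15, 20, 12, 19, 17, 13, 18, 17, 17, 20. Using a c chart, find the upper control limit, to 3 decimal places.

c̄ = (12 + 15 + 20 + 12 + 19 + 17 + 13 + 18 + 17 + 17 + 20) / 11 = 180 / 11 = 16.3636
UCL = c̄ + 3√c̄ = 16.3636 + 3 × √16.3636 = 16.3636 + 3 × 4.0452 = 28.4992

28.499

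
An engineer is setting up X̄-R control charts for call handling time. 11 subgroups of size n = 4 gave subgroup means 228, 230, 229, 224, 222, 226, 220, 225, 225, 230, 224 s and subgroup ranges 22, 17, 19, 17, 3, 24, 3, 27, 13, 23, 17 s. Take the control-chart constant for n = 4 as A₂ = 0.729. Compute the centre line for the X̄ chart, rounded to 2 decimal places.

225.73

X̄̄ = (228 + 230 + 229 + 224 + 222 + 226 + 220 + 225 + 225 + 230 + 224) / 11 = 2483.0000 / 11 = 225.7273
CL = X̄̄ = 225.7273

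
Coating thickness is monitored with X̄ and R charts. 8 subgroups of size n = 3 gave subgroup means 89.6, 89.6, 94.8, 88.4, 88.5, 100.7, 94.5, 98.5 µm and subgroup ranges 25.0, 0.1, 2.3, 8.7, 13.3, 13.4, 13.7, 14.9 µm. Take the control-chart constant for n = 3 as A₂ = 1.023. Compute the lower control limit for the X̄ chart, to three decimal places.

X̄̄ = (89.6 + 89.6 + 94.8 + 88.4 + 88.5 + 100.7 + 94.5 + 98.5) / 8 = 744.6000 / 8 = 93.0750
R̄ = (25.0 + 0.1 + 2.3 + 8.7 + 13.3 + 13.4 + 13.7 + 14.9) / 8 = 91.4000 / 8 = 11.4250
LCL = X̄̄ − A₂·R̄ = 93.0750 − 1.023 × 11.4250 = 81.3872

81.387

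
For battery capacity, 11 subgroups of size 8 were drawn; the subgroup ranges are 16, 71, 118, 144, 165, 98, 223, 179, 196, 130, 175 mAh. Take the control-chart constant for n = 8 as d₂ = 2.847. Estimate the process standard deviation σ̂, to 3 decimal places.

R̄ = (16 + 71 + 118 + 144 + 165 + 98 + 223 + 179 + 196 + 130 + 175) / 11 = 137.7273
σ̂ = R̄ / d₂ = 137.7273 / 2.847 = 48.3763

48.376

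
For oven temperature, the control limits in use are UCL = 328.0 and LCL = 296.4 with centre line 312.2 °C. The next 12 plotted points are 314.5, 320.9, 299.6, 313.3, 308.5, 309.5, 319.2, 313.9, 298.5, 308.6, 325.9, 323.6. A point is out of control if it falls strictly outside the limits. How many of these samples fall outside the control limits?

0

All 12 points lie within [296.4, 328.0].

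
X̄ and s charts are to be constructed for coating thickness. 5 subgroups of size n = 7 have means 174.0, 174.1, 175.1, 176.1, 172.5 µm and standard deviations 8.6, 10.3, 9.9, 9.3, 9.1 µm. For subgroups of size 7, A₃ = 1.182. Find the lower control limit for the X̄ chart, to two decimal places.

163.20

X̄̄ = (174.0 + 174.1 + 175.1 + 176.1 + 172.5) / 5 = 174.3600
s̄ = (8.6 + 10.3 + 9.9 + 9.3 + 9.1) / 5 = 9.4400
LCL = X̄̄ − A₃·s̄ = 174.3600 − 1.182 × 9.4400 = 163.2019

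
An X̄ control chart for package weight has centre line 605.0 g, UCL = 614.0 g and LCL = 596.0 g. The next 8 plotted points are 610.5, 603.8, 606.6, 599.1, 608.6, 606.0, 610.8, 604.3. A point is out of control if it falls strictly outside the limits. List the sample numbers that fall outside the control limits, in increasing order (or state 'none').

All 8 points lie within [596.0, 614.0].

none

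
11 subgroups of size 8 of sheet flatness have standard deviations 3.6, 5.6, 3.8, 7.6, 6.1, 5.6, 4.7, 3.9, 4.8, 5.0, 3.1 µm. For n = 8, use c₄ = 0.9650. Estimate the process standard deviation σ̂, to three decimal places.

5.068

s̄ = (3.6 + 5.6 + 3.8 + 7.6 + 6.1 + 5.6 + 4.7 + 3.9 + 4.8 + 5.0 + 3.1) / 11 = 4.8909
σ̂ = s̄ / c₄ = 4.8909 / 0.9650 = 5.0683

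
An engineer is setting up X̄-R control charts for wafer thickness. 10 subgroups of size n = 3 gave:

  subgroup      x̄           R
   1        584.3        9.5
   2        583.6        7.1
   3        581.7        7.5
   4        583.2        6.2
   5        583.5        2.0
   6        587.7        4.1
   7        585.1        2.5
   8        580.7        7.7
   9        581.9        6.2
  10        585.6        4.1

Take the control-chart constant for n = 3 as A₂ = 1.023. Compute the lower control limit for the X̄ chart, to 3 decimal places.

577.909

X̄̄ = (584.3 + 583.6 + 581.7 + 583.2 + 583.5 + 587.7 + 585.1 + 580.7 + 581.9 + 585.6) / 10 = 5837.3000 / 10 = 583.7300
R̄ = (9.5 + 7.1 + 7.5 + 6.2 + 2.0 + 4.1 + 2.5 + 7.7 + 6.2 + 4.1) / 10 = 56.9000 / 10 = 5.6900
LCL = X̄̄ − A₂·R̄ = 583.7300 − 1.023 × 5.6900 = 577.9091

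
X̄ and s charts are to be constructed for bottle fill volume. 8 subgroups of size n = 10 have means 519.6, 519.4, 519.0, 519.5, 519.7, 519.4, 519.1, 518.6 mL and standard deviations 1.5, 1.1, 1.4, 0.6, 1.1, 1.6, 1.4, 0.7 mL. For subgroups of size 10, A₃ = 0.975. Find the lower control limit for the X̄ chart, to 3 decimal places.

518.142

X̄̄ = (519.6 + 519.4 + 519.0 + 519.5 + 519.7 + 519.4 + 519.1 + 518.6) / 8 = 519.2875
s̄ = (1.5 + 1.1 + 1.4 + 0.6 + 1.1 + 1.6 + 1.4 + 0.7) / 8 = 1.1750
LCL = X̄̄ − A₃·s̄ = 519.2875 − 0.975 × 1.1750 = 518.1419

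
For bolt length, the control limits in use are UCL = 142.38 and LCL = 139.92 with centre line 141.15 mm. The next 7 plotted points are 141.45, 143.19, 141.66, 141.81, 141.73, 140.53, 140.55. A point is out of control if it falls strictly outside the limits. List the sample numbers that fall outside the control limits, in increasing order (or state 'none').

Compare each point to [139.92, 142.38]: sample 2 = 143.19 > UCL.

2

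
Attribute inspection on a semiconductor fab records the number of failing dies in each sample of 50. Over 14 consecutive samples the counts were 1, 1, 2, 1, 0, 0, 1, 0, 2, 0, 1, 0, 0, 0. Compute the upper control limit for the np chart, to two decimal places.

p̄ = Σdᵢ / (k·n) = 9 / (14 × 50) = 0.01286
UCL = np̄ + 3·√(np̄(1−p̄)) = 0.6429 + 3 × √(0.6429×0.98714) = 0.6429 + 3 × 0.7966 = 3.0327

3.03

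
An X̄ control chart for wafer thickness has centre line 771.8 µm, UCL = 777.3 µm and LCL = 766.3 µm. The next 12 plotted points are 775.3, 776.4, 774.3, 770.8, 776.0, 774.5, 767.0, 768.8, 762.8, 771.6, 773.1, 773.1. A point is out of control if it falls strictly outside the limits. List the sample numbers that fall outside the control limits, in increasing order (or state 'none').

9

Compare each point to [766.3, 777.3]: sample 9 = 762.8 < LCL.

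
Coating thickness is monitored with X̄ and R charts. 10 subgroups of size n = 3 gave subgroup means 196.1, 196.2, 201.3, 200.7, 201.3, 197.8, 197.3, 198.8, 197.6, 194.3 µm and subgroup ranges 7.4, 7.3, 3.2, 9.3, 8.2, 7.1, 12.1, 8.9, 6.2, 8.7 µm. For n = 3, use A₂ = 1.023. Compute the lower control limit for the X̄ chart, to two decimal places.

X̄̄ = (196.1 + 196.2 + 201.3 + 200.7 + 201.3 + 197.8 + 197.3 + 198.8 + 197.6 + 194.3) / 10 = 1981.4000 / 10 = 198.1400
R̄ = (7.4 + 7.3 + 3.2 + 9.3 + 8.2 + 7.1 + 12.1 + 8.9 + 6.2 + 8.7) / 10 = 78.4000 / 10 = 7.8400
LCL = X̄̄ − A₂·R̄ = 198.1400 − 1.023 × 7.8400 = 190.1197

190.12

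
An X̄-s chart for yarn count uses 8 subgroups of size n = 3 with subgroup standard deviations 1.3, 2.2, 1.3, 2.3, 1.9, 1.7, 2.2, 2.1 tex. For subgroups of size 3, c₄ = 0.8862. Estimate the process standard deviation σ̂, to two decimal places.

2.12

s̄ = (1.3 + 2.2 + 1.3 + 2.3 + 1.9 + 1.7 + 2.2 + 2.1) / 8 = 1.8750
σ̂ = s̄ / c₄ = 1.8750 / 0.8862 = 2.1158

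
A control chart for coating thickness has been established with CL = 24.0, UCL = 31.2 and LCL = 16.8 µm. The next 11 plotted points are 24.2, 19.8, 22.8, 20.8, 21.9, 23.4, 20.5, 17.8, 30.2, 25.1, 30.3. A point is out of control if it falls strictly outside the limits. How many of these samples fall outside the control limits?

0

All 11 points lie within [16.8, 31.2].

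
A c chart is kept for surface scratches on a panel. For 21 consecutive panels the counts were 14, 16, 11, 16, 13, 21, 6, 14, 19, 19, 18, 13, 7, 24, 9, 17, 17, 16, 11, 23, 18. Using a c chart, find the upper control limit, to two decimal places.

27.08

c̄ = (14 + 16 + 11 + 16 + 13 + 21 + 6 + 14 + 19 + 19 + 18 + 13 + 7 + 24 + 9 + 17 + 17 + 16 + 11 + 23 + 18) / 21 = 322 / 21 = 15.3333
UCL = c̄ + 3√c̄ = 15.3333 + 3 × √15.3333 = 15.3333 + 3 × 3.9158 = 27.0807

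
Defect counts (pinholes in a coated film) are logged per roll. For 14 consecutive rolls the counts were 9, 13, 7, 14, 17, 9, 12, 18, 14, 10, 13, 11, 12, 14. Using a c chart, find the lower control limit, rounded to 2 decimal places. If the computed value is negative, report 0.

1.81

c̄ = (9 + 13 + 7 + 14 + 17 + 9 + 12 + 18 + 14 + 10 + 13 + 11 + 12 + 14) / 14 = 173 / 14 = 12.3571
LCL = c̄ − 3√c̄ = 12.3571 − 3 × 3.5153 = 1.8113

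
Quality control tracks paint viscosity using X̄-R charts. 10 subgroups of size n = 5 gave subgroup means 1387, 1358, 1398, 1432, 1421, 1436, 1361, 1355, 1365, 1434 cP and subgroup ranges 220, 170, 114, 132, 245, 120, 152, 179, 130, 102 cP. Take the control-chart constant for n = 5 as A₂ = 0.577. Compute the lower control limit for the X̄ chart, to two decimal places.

X̄̄ = (1387 + 1358 + 1398 + 1432 + 1421 + 1436 + 1361 + 1355 + 1365 + 1434) / 10 = 13947.0000 / 10 = 1394.7000
R̄ = (220 + 170 + 114 + 132 + 245 + 120 + 152 + 179 + 130 + 102) / 10 = 1564.0000 / 10 = 156.4000
LCL = X̄̄ − A₂·R̄ = 1394.7000 − 0.577 × 156.4000 = 1304.4572

1304.46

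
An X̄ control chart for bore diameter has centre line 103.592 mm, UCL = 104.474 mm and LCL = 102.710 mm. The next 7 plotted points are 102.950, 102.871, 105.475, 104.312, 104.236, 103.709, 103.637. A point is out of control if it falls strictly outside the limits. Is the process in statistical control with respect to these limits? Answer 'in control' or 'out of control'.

out of control

Compare each point to [102.710, 104.474]: sample 3 = 105.475 > UCL.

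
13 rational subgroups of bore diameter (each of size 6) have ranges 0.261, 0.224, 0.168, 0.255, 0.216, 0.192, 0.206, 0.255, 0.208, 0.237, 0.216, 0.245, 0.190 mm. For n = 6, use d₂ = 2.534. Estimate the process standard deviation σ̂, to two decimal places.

0.09

R̄ = (0.261 + 0.224 + 0.168 + 0.255 + 0.216 + 0.192 + 0.206 + 0.255 + 0.208 + 0.237 + 0.216 + 0.245 + 0.190) / 13 = 0.2210
σ̂ = R̄ / d₂ = 0.2210 / 2.534 = 0.0872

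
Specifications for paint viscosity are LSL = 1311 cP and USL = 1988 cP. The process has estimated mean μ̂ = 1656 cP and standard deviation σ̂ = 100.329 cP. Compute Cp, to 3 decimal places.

1.125

Cp = (USL − LSL) / (6σ̂) = (1988 − 1311) / (6 × 100.329) = 677.0000 / 601.9740 = 1.1246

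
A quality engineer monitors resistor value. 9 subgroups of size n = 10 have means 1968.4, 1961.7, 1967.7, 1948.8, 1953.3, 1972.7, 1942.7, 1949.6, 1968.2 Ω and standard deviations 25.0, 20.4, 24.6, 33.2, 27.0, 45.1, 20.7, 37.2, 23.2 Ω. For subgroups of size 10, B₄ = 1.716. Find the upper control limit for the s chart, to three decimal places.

48.887

s̄ = (25.0 + 20.4 + 24.6 + 33.2 + 27.0 + 45.1 + 20.7 + 37.2 + 23.2) / 9 = 28.4889
UCL_s = B₄·s̄ = 1.716 × 28.4889 = 48.8869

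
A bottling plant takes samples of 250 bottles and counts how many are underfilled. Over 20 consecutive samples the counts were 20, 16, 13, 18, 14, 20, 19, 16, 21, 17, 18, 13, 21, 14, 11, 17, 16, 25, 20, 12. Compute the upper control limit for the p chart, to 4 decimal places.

0.1160

p̄ = Σdᵢ / (k·n) = 341 / (20 × 250) = 0.06820
UCL = p̄ + 3·√(p̄(1−p̄)/n) = 0.06820 + 3 × √(0.06820×0.93180/250) = 0.06820 + 3 × 0.01594 = 0.11603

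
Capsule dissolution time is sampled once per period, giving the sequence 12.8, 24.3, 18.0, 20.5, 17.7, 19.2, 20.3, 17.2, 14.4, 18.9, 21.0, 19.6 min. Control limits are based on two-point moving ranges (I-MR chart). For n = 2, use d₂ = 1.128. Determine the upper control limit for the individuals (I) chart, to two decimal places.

X̄ = (12.8 + 24.3 + 18.0 + 20.5 + 17.7 + 19.2 + 20.3 + 17.2 + 14.4 + 18.9 + 21.0 + 19.6) / 12 = 18.6583
Moving ranges: 11.5, 6.3, 2.5, 2.8, 1.5, 1.1, 3.1, 2.8, 4.5, 2.1, 1.4; M̄R̄ = 39.6000 / 11 = 3.6000
UCL = X̄ + 3·M̄R̄/d₂ = 18.6583 + 3 × 3.6000 / 1.128 = 28.2328

28.23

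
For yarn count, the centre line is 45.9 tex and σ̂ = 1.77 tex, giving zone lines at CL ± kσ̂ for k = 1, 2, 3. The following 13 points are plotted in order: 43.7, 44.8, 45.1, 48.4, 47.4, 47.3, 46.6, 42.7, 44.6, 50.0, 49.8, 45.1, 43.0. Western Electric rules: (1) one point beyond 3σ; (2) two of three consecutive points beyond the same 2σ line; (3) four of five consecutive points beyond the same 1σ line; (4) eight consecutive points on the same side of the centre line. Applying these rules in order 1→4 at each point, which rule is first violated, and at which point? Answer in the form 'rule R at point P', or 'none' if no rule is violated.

Zone of each point (C = within 1σ̂, B = 1σ̂–2σ̂, A = 2σ̂–3σ̂, * = beyond 3σ̂; sign = side of CL): 1:-B, 2:-C, 3:-C, 4:+B, 5:+C, 6:+C, 7:+C, 8:-B, 9:-C, 10:+A, 11:+A, 12:-C, 13:-B
Rule 2 (two of three consecutive points beyond the same 2σ limit) is satisfied at point 11.

rule 2 at point 11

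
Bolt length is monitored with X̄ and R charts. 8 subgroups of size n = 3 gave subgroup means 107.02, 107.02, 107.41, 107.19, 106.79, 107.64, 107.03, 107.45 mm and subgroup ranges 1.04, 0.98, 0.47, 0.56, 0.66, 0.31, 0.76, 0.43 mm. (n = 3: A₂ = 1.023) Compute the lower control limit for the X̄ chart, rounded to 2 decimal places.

X̄̄ = (107.02 + 107.02 + 107.41 + 107.19 + 106.79 + 107.64 + 107.03 + 107.45) / 8 = 857.5500 / 8 = 107.1937
R̄ = (1.04 + 0.98 + 0.47 + 0.56 + 0.66 + 0.31 + 0.76 + 0.43) / 8 = 5.2100 / 8 = 0.6512
LCL = X̄̄ − A₂·R̄ = 107.1937 − 1.023 × 0.6512 = 106.5275

106.53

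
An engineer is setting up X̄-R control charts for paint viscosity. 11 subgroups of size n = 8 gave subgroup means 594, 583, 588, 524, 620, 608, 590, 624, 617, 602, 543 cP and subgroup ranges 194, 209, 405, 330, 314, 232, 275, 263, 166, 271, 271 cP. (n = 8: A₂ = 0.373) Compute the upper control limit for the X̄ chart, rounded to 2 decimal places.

X̄̄ = (594 + 583 + 588 + 524 + 620 + 608 + 590 + 624 + 617 + 602 + 543) / 11 = 6493.0000 / 11 = 590.2727
R̄ = (194 + 209 + 405 + 330 + 314 + 232 + 275 + 263 + 166 + 271 + 271) / 11 = 2930.0000 / 11 = 266.3636
UCL = X̄̄ + A₂·R̄ = 590.2727 + 0.373 × 266.3636 = 689.6264

689.63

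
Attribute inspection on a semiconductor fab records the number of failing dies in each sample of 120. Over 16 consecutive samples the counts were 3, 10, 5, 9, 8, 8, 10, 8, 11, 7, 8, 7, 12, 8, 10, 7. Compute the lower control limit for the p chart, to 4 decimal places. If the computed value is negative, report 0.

0.0000

p̄ = Σdᵢ / (k·n) = 131 / (16 × 120) = 0.06823
LCL = p̄ − 3·√(p̄(1−p̄)/n) = 0.06823 − 3 × 0.02302 = -0.00082 → 0 (negative, so LCL = 0)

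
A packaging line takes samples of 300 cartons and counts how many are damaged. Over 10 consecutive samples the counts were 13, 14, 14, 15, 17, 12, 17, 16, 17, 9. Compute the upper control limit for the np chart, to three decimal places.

25.508

p̄ = Σdᵢ / (k·n) = 144 / (10 × 300) = 0.04800
UCL = np̄ + 3·√(np̄(1−p̄)) = 14.4000 + 3 × √(14.4000×0.95200) = 14.4000 + 3 × 3.7025 = 25.5076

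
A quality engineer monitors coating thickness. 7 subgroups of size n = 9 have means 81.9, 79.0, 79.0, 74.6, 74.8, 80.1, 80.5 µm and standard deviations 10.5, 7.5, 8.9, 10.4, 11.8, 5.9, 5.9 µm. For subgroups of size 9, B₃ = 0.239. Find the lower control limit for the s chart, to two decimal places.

s̄ = (10.5 + 7.5 + 8.9 + 10.4 + 11.8 + 5.9 + 5.9) / 7 = 8.7000
LCL_s = B₃·s̄ = 0.239 × 8.7000 = 2.0793

2.08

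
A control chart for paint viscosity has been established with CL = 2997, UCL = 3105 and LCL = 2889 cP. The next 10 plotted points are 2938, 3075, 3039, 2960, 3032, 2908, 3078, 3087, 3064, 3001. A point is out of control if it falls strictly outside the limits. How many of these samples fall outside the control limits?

0

All 10 points lie within [2889, 3105].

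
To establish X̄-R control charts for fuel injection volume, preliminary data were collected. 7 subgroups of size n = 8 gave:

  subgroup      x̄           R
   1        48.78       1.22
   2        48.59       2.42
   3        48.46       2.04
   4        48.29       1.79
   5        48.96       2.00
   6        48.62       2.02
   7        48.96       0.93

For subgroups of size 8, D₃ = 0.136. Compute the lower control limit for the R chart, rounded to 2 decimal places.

0.24

R̄ = (1.22 + 2.42 + 2.04 + 1.79 + 2.00 + 2.02 + 0.93) / 7 = 12.4200 / 7 = 1.7743
LCL_R = D₃·R̄ = 0.136 × 1.7743 = 0.2413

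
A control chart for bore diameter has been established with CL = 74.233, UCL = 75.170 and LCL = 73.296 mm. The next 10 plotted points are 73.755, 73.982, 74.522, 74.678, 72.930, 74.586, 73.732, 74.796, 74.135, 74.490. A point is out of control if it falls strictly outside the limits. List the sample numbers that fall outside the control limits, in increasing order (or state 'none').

5

Compare each point to [73.296, 75.170]: sample 5 = 72.930 < LCL.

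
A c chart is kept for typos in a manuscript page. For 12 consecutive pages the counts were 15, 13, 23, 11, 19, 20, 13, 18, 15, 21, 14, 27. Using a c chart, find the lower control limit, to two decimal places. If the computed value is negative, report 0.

c̄ = (15 + 13 + 23 + 11 + 19 + 20 + 13 + 18 + 15 + 21 + 14 + 27) / 12 = 209 / 12 = 17.4167
LCL = c̄ − 3√c̄ = 17.4167 − 3 × 4.1733 = 4.8967

4.90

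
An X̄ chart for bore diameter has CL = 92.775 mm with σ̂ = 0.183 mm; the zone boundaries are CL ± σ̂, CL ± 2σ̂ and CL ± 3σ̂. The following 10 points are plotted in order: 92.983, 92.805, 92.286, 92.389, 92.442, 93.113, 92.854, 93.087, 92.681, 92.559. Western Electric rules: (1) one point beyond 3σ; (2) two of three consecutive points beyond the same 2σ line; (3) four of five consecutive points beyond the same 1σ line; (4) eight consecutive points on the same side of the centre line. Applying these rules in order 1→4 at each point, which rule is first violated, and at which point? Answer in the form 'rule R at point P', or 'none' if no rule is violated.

Zone of each point (C = within 1σ̂, B = 1σ̂–2σ̂, A = 2σ̂–3σ̂, * = beyond 3σ̂; sign = side of CL): 1:+B, 2:+C, 3:-A, 4:-A, 5:-B, 6:+B, 7:+C, 8:+B, 9:-C, 10:-B
Rule 2 (two of three consecutive points beyond the same 2σ limit) is satisfied at point 4.

rule 2 at point 4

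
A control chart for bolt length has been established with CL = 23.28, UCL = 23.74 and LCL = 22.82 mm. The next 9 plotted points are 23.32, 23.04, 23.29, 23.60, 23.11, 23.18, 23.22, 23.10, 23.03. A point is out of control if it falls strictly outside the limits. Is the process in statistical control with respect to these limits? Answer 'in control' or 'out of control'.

All 9 points lie within [22.82, 23.74].

in control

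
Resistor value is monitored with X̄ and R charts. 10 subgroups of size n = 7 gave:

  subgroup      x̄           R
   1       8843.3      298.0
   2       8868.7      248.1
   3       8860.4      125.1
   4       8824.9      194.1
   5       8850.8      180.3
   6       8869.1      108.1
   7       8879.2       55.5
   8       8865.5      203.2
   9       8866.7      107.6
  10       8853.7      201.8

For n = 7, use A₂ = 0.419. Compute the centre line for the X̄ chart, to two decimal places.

8858.23

X̄̄ = (8843.3 + 8868.7 + 8860.4 + 8824.9 + 8850.8 + 8869.1 + 8879.2 + 8865.5 + 8866.7 + 8853.7) / 10 = 88582.3000 / 10 = 8858.2300
CL = X̄̄ = 8858.2300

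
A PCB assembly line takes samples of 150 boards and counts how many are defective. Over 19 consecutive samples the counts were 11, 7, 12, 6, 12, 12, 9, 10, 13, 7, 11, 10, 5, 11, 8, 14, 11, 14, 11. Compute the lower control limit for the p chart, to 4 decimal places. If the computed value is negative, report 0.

p̄ = Σdᵢ / (k·n) = 194 / (19 × 150) = 0.06807
LCL = p̄ − 3·√(p̄(1−p̄)/n) = 0.06807 − 3 × 0.02056 = 0.00638

0.0064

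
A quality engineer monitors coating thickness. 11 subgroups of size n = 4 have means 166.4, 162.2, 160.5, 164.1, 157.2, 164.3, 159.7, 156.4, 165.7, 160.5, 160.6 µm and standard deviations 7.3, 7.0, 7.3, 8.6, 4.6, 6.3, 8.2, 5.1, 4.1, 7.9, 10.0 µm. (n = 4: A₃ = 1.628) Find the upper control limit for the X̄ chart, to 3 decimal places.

X̄̄ = (166.4 + 162.2 + 160.5 + 164.1 + 157.2 + 164.3 + 159.7 + 156.4 + 165.7 + 160.5 + 160.6) / 11 = 161.6000
s̄ = (7.3 + 7.0 + 7.3 + 8.6 + 4.6 + 6.3 + 8.2 + 5.1 + 4.1 + 7.9 + 10.0) / 11 = 6.9455
UCL = X̄̄ + A₃·s̄ = 161.6000 + 1.628 × 6.9455 = 172.9072

172.907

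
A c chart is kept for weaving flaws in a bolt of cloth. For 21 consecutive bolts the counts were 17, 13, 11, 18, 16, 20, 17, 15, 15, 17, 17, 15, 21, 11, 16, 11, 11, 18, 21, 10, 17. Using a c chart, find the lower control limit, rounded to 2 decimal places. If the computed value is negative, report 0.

3.73

c̄ = (17 + 13 + 11 + 18 + 16 + 20 + 17 + 15 + 15 + 17 + 17 + 15 + 21 + 11 + 16 + 11 + 11 + 18 + 21 + 10 + 17) / 21 = 327 / 21 = 15.5714
LCL = c̄ − 3√c̄ = 15.5714 − 3 × 3.9461 = 3.7332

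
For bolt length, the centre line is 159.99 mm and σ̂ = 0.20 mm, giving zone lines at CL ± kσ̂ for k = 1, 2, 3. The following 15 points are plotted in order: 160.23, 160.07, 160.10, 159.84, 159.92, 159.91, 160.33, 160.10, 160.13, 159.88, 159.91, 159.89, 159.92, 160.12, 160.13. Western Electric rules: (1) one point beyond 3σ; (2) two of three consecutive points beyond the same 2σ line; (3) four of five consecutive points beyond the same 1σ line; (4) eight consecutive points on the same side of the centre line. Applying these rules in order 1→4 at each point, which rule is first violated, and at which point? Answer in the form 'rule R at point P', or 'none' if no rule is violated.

Zone of each point (C = within 1σ̂, B = 1σ̂–2σ̂, A = 2σ̂–3σ̂, * = beyond 3σ̂; sign = side of CL): 1:+B, 2:+C, 3:+C, 4:-C, 5:-C, 6:-C, 7:+B, 8:+C, 9:+C, 10:-C, 11:-C, 12:-C, 13:-C, 14:+C, 15:+C
No rule fires across all 15 points.

none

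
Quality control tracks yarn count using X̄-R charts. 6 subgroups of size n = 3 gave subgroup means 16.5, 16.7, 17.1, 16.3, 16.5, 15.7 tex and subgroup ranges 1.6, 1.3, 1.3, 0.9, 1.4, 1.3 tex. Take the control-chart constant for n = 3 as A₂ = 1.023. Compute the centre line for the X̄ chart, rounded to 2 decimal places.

16.47

X̄̄ = (16.5 + 16.7 + 17.1 + 16.3 + 16.5 + 15.7) / 6 = 98.8000 / 6 = 16.4667
CL = X̄̄ = 16.4667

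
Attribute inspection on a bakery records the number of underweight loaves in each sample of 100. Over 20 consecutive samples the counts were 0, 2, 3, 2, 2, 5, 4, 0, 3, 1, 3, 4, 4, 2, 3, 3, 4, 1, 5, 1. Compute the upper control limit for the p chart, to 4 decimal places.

p̄ = Σdᵢ / (k·n) = 52 / (20 × 100) = 0.02600
UCL = p̄ + 3·√(p̄(1−p̄)/n) = 0.02600 + 3 × √(0.02600×0.97400/100) = 0.02600 + 3 × 0.01591 = 0.07374

0.0737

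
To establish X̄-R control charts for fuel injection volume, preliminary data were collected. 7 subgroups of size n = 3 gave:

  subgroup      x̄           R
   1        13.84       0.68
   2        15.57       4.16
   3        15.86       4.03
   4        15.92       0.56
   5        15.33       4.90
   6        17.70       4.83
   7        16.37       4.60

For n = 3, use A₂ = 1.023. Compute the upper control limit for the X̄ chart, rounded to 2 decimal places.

X̄̄ = (13.84 + 15.57 + 15.86 + 15.92 + 15.33 + 17.70 + 16.37) / 7 = 110.5900 / 7 = 15.7986
R̄ = (0.68 + 4.16 + 4.03 + 0.56 + 4.90 + 4.83 + 4.60) / 7 = 23.7600 / 7 = 3.3943
UCL = X̄̄ + A₂·R̄ = 15.7986 + 1.023 × 3.3943 = 19.2709

19.27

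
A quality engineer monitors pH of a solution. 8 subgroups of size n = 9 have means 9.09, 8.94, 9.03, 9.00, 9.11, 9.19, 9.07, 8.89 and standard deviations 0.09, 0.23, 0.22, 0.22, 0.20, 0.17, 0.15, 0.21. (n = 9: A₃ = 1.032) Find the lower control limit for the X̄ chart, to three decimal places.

X̄̄ = (9.09 + 8.94 + 9.03 + 9.00 + 9.11 + 9.19 + 9.07 + 8.89) / 8 = 9.0400
s̄ = (0.09 + 0.23 + 0.22 + 0.22 + 0.20 + 0.17 + 0.15 + 0.21) / 8 = 0.1862
LCL = X̄̄ − A₃·s̄ = 9.0400 − 1.032 × 0.1862 = 8.8478

8.848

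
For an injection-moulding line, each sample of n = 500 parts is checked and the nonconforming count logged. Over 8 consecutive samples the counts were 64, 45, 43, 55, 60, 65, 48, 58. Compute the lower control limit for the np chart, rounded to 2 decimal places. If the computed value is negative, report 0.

33.80

p̄ = Σdᵢ / (k·n) = 438 / (8 × 500) = 0.10950
LCL = np̄ − 3·√(np̄(1−p̄)) = 54.7500 − 3 × 6.9825 = 33.8026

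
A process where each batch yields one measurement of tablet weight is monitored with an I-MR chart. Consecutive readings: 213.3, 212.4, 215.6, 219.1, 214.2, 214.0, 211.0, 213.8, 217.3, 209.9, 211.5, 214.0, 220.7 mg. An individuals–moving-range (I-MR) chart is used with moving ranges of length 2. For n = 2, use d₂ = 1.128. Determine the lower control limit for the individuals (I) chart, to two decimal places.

205.46

X̄ = (213.3 + 212.4 + 215.6 + 219.1 + 214.2 + 214.0 + 211.0 + 213.8 + 217.3 + 209.9 + 211.5 + 214.0 + 220.7) / 13 = 214.3692
Moving ranges: 0.9, 3.2, 3.5, 4.9, 0.2, 3.0, 2.8, 3.5, 7.4, 1.6, 2.5, 6.7; M̄R̄ = 40.2000 / 12 = 3.3500
LCL = X̄ − 3·M̄R̄/d₂ = 214.3692 − 3 × 3.3500 / 1.128 = 205.4597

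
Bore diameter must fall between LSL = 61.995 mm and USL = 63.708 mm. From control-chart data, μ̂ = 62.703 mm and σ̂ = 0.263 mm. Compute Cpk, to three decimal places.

0.897

Cpu = (USL − μ̂) / (3σ̂) = (63.708 − 62.703) / (3 × 0.263) = 1.2738; Cpl = (μ̂ − LSL) / (3σ̂) = (62.703 − 61.995) / (3 × 0.263) = 0.8973; Cpk = min(Cpu, Cpl) = 0.8973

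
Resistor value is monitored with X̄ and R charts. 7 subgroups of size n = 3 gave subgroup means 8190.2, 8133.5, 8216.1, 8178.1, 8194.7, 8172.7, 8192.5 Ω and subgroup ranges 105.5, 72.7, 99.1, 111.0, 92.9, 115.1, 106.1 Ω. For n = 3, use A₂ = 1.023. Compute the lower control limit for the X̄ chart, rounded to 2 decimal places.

X̄̄ = (8190.2 + 8133.5 + 8216.1 + 8178.1 + 8194.7 + 8172.7 + 8192.5) / 7 = 57277.8000 / 7 = 8182.5429
R̄ = (105.5 + 72.7 + 99.1 + 111.0 + 92.9 + 115.1 + 106.1) / 7 = 702.4000 / 7 = 100.3429
LCL = X̄̄ − A₂·R̄ = 8182.5429 − 1.023 × 100.3429 = 8079.8921

8079.89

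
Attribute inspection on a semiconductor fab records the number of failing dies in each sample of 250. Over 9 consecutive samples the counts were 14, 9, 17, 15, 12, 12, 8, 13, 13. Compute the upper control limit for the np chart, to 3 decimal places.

p̄ = Σdᵢ / (k·n) = 113 / (9 × 250) = 0.05022
UCL = np̄ + 3·√(np̄(1−p̄)) = 12.5556 + 3 × √(12.5556×0.94978) = 12.5556 + 3 × 3.4533 = 22.9153

22.915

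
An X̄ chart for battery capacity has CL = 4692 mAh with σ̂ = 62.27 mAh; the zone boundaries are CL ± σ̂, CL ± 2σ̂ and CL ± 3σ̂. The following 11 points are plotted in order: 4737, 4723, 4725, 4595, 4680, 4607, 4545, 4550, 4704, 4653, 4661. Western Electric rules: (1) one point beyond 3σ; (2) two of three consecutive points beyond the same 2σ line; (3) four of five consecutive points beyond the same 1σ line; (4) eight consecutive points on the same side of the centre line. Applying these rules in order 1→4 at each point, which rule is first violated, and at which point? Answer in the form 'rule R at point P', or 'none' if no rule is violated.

rule 2 at point 8

Zone of each point (C = within 1σ̂, B = 1σ̂–2σ̂, A = 2σ̂–3σ̂, * = beyond 3σ̂; sign = side of CL): 1:+C, 2:+C, 3:+C, 4:-B, 5:-C, 6:-B, 7:-A, 8:-A, 9:+C, 10:-C, 11:-C
Rule 2 (two of three consecutive points beyond the same 2σ limit) is satisfied at point 8.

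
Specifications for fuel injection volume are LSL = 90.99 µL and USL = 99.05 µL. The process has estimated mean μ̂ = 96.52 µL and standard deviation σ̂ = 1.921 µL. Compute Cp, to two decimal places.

Cp = (USL − LSL) / (6σ̂) = (99.05 − 90.99) / (6 × 1.921) = 8.0600 / 11.5260 = 0.6993

0.70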